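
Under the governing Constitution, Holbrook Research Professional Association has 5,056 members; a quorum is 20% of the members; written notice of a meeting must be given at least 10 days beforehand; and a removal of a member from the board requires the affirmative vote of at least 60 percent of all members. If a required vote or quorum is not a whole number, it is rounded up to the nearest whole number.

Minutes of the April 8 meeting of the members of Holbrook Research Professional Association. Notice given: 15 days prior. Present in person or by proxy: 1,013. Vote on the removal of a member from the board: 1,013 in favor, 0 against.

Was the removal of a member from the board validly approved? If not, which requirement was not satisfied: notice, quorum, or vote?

Invalid — vote requirement not satisfied.

Notice: 15 days given; 10 required. Satisfied.
Quorum: 20% of 5,056 = 1,011.20, rounded up to 1,012; 1,013 present. Satisfied.
Vote: requires three-fifths of all members (5,056); 3/5 of 5056 = 3033.60, rounded up to 3034, so 3,034 needed; 1,013 in favor. Not satisfied.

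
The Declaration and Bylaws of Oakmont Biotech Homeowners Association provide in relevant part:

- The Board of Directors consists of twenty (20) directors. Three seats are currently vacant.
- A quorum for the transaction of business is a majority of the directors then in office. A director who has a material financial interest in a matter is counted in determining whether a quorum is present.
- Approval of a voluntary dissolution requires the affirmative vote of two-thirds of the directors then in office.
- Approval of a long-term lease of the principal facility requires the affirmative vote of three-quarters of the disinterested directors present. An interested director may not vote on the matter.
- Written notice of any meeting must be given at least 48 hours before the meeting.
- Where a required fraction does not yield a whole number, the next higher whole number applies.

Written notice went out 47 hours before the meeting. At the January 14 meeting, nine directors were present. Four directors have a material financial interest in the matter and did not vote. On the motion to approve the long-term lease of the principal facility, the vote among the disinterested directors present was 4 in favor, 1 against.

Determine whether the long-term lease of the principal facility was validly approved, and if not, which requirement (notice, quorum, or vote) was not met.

Notice: 47 hours given; 48 required (47 < 48). Not satisfied.
Quorum: 9 present (interested directors count toward quorum); quorum is 9. Satisfied.
Vote: the long-term lease of the principal facility requires three-fourths of the disinterested directors present (9 − 4 = 5). 3/4 of 5 = 3.75, rounded up to 4, so 4 affirmative votes are needed; 4 voted in favor. Satisfied.

Invalid — notice requirement not satisfied.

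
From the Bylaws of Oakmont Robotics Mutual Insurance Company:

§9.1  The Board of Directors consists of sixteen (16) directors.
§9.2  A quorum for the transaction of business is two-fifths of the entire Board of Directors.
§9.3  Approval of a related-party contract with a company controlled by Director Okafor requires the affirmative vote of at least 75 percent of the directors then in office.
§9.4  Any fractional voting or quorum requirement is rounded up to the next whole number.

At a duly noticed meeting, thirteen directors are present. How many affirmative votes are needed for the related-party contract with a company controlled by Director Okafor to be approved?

The related-party contract with a company controlled by Director Okafor requires three-fourths of the directors then in office (16).
3/4 of 16 = 12.

12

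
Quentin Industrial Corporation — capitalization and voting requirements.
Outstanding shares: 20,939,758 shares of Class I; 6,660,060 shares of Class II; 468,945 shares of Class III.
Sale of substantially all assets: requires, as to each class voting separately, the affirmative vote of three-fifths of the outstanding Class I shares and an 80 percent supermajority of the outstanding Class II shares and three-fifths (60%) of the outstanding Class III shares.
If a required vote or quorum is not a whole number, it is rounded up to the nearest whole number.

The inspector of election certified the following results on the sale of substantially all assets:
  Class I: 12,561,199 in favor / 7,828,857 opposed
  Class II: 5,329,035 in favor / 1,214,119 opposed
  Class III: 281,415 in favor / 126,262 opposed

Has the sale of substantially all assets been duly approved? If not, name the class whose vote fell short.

Class I: 3/5 of 20939758 = 12563854.80, rounded up to 12563855; 12,563,855 required, 12,561,199 in favor — not approved.
Class II: 4/5 of 6660060 = 5328048; 5,328,048 required, 5,329,035 in favor — approved.
Class III: 3/5 of 468945 = 281367; 281,367 required, 281,415 in favor — approved.

Not approved — the Class I shares did not give the required vote.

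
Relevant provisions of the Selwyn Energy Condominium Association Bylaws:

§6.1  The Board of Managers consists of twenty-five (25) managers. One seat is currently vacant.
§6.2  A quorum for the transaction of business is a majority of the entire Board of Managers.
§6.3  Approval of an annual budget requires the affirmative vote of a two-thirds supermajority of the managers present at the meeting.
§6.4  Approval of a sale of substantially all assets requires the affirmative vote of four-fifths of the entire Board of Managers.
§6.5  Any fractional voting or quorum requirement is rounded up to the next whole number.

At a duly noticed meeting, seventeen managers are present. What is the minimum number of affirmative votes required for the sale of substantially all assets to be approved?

20

The sale of substantially all assets requires four-fifths of the entire Board of Managers (25).
4/5 of 25 = 20.
(Only 17 can vote, so the sale of substantially all assets cannot pass at this meeting, but the required vote is still 20.)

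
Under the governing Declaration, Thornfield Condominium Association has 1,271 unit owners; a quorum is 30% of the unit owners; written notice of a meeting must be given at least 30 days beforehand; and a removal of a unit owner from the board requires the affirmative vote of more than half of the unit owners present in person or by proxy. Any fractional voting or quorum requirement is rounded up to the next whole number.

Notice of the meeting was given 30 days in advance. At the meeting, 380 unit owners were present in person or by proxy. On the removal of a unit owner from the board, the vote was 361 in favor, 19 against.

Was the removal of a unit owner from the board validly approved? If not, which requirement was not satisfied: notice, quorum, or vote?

Notice: 30 days given; 30 required. Satisfied.
Quorum: 30% of 1,271 = 381.30, rounded up to 382; 380 present. Not satisfied.
Vote: requires a majority of those present (380); a majority of 380 is 191, so 191 needed; 361 in favor. Satisfied.

Invalid — quorum requirement not satisfied.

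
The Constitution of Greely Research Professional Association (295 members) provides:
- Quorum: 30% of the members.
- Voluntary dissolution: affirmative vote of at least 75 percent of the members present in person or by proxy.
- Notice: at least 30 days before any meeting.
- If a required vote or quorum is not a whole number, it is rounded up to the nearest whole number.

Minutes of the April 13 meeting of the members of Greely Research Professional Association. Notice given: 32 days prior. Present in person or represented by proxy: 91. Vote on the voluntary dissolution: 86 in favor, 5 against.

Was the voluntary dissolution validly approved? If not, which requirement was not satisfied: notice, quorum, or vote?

Notice: 32 days given; 30 required. Satisfied.
Quorum: 30% of 295 = 88.50, rounded up to 89; 91 present. Satisfied.
Vote: requires three-fourths of those present (91); 3/4 of 91 = 68.25, rounded up to 69, so 69 needed; 86 in favor. Satisfied.

Valid — all requirements satisfied.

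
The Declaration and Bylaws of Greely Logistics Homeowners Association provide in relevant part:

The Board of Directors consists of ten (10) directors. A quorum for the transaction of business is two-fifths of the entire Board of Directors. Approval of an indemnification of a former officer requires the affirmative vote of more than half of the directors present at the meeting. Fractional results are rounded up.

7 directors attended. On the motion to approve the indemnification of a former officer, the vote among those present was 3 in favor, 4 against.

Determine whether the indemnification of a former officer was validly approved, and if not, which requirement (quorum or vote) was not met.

Invalid — vote requirement not satisfied.

Quorum: 7 present; quorum is 4. Satisfied.
Vote: the indemnification of a former officer requires a majority of the directors present (7). A majority of 7 is 4, so 4 affirmative votes are needed; 3 voted in favor. Not satisfied.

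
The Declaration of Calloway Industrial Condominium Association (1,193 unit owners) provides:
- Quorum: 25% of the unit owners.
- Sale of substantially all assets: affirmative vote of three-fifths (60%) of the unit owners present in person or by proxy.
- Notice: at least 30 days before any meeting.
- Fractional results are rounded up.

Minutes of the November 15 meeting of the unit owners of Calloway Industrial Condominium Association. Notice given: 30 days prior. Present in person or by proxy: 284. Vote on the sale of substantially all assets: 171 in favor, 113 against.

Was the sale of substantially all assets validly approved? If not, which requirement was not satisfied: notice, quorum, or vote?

Invalid — quorum requirement not satisfied.

Notice: 30 days given; 30 required. Satisfied.
Quorum: 25% of 1,193 = 298.25, rounded up to 299; 284 present. Not satisfied.
Vote: requires three-fifths of those present (284); 3/5 of 284 = 170.40, rounded up to 171, so 171 needed; 171 in favor. Satisfied.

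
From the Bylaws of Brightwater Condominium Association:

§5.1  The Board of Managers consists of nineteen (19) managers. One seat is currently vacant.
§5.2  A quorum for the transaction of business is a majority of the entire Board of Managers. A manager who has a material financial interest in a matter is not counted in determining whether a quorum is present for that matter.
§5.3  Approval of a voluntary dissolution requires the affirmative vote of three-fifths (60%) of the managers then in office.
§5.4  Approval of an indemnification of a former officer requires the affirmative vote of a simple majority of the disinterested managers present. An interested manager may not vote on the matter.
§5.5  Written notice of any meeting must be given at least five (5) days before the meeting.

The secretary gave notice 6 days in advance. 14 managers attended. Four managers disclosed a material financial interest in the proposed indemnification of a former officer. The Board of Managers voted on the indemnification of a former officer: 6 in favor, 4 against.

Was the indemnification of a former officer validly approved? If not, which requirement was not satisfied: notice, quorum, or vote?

Valid — all requirements satisfied.

Notice: 6 days given; 5 required (6 ≥ 5). Satisfied.
Quorum: 14 present, but the 4 interested managers do not count, leaving 10. Quorum is 10. Satisfied.
Vote: the indemnification of a former officer requires a majority of the disinterested managers present (14 − 4 = 10). A majority of 10 is 6, so 6 affirmative votes are needed; 6 voted in favor. Satisfied.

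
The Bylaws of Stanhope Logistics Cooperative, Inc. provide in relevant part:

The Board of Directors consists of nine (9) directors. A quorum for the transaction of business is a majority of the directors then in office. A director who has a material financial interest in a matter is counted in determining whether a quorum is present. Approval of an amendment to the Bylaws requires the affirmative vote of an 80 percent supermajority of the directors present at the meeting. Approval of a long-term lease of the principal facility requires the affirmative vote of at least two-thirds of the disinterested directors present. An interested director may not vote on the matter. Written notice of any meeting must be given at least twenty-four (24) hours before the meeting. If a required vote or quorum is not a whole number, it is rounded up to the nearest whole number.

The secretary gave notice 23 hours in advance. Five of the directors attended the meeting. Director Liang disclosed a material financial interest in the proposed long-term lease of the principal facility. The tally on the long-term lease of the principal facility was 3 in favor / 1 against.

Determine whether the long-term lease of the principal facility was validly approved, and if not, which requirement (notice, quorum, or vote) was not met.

Notice: 23 hours given; 24 required (23 < 24). Not satisfied.
Quorum: 5 present (interested directors count toward quorum); quorum is 5. Satisfied.
Vote: the long-term lease of the principal facility requires two-thirds of the disinterested directors present (5 − 1 = 4). 2/3 of 4 = 2.67, rounded up to 3, so 3 affirmative votes are needed; 3 voted in favor. Satisfied.

Invalid — notice requirement not satisfied.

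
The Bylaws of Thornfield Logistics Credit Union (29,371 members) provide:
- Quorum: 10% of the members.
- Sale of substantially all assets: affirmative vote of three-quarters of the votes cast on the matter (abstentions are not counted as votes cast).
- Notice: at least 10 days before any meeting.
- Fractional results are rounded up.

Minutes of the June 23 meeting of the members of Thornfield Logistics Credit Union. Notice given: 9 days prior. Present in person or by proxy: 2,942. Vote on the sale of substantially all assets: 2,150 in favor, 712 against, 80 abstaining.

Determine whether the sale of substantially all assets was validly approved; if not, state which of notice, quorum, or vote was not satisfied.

Invalid — notice requirement not satisfied.

Notice: 9 days given; 10 required. Not satisfied.
Quorum: 10% of 29,371 = 2,937.10, rounded up to 2,938; 2,942 present. Satisfied.
Vote: requires three-fourths of the votes cast (2,942 − 80 abstaining = 2,862); 3/4 of 2862 = 2146.50, rounded up to 2147, so 2,147 needed; 2,150 in favor. Satisfied.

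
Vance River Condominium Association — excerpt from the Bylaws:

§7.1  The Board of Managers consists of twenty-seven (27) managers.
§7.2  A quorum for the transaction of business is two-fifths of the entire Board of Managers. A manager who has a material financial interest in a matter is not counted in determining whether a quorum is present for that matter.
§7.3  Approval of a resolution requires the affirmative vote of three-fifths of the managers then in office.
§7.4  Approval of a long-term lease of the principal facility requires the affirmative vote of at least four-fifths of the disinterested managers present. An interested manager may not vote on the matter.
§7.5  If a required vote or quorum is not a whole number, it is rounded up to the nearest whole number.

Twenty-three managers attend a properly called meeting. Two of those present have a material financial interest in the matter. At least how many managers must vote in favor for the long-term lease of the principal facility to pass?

17

The long-term lease of the principal facility requires four-fifths of the disinterested managers present (23 − 2 = 21).
4/5 of 21 = 16.80, rounded up to 17.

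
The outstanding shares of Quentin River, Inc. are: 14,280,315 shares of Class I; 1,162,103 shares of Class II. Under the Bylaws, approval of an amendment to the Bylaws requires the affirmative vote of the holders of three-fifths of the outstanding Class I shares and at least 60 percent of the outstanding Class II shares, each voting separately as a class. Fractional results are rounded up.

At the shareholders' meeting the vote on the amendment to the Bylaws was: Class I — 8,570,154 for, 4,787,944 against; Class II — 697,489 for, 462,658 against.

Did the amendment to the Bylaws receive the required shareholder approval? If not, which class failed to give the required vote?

Approved — every class gave the required vote.

Class I: 3/5 of 14280315 = 8568189; 8,568,189 required, 8,570,154 in favor — approved.
Class II: 3/5 of 1162103 = 697261.80, rounded up to 697262; 697,262 required, 697,489 in favor — approved.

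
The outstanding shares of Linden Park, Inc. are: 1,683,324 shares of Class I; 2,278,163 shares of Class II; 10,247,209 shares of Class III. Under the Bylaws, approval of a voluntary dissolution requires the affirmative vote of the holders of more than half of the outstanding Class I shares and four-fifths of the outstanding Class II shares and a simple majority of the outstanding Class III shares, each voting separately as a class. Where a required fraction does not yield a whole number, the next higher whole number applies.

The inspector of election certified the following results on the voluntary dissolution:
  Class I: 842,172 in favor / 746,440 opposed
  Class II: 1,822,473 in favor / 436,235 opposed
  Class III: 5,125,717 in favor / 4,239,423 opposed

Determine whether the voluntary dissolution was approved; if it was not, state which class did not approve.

Not approved — the Class II shares did not give the required vote.

Class I: a majority of 1683324 is 841663; 841,663 required, 842,172 in favor — approved.
Class II: 4/5 of 2278163 = 1822530.40, rounded up to 1822531; 1,822,531 required, 1,822,473 in favor — not approved.
Class III: a majority of 10247209 is 5123605; 5,123,605 required, 5,125,717 in favor — approved.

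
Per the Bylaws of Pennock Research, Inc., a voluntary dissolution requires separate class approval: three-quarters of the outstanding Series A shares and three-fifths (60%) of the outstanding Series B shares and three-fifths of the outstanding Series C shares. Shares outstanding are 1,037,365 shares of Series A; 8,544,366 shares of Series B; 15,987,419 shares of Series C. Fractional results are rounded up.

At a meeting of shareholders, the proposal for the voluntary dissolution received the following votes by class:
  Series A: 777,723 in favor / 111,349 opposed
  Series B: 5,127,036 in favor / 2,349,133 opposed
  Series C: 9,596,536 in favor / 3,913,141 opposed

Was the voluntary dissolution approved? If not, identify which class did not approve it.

Not approved — the Series A shares did not give the required vote.

Series A: 3/4 of 1037365 = 778023.75, rounded up to 778024; 778,024 required, 777,723 in favor — not approved.
Series B: 3/5 of 8544366 = 5126619.60, rounded up to 5126620; 5,126,620 required, 5,127,036 in favor — approved.
Series C: 3/5 of 15987419 = 9592451.40, rounded up to 9592452; 9,592,452 required, 9,596,536 in favor — approved.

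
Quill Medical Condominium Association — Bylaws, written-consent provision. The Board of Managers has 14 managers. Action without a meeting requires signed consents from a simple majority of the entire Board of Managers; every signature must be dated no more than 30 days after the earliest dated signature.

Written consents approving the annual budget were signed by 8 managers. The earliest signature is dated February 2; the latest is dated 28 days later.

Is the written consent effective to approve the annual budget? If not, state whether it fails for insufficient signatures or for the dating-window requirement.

Effective — both the signature and dating-window requirements are satisfied.

Signatures required: a simple majority of 14 — a majority of 14 is 8, so 8 needed; 8 signed. Sufficient.
Dating window: the latest signature is 28 days after the earliest; the limit is 30 days. Within the window.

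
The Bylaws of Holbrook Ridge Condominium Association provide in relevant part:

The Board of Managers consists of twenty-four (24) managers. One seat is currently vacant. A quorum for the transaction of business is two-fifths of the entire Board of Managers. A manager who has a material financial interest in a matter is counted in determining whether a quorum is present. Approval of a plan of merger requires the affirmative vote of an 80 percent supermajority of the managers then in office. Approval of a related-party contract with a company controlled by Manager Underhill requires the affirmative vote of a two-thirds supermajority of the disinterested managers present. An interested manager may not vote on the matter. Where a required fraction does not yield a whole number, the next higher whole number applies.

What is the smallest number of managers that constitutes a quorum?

2/5 of 24 = 9.60, rounded up to 10.

10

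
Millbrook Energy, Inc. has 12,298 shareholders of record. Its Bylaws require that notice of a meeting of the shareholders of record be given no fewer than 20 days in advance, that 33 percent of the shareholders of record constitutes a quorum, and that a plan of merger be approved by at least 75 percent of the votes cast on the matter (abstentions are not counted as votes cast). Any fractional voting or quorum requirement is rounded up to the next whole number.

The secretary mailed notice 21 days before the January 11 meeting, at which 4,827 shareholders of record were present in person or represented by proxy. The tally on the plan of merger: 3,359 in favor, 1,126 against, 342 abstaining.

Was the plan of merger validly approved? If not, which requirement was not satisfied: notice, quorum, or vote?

Invalid — vote requirement not satisfied.

Notice: 21 days given; 20 required. Satisfied.
Quorum: 33% of 12,298 = 4,058.34, rounded up to 4,059; 4,827 present. Satisfied.
Vote: requires three-fourths of the votes cast (4,827 − 342 abstaining = 4,485); 3/4 of 4485 = 3363.75, rounded up to 3364, so 3,364 needed; 3,359 in favor. Not satisfied.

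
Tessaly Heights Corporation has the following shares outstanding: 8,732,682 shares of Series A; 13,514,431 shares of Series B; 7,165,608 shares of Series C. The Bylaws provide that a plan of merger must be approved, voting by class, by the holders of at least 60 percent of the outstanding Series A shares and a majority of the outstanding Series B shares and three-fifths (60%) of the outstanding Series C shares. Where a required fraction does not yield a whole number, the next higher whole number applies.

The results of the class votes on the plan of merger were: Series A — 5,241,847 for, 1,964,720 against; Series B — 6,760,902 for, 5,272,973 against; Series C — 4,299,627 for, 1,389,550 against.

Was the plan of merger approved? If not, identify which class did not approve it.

Series A: 3/5 of 8732682 = 5239609.20, rounded up to 5239610; 5,239,610 required, 5,241,847 in favor — approved.
Series B: a majority of 13514431 is 6757216; 6,757,216 required, 6,760,902 in favor — approved.
Series C: 3/5 of 7165608 = 4299364.80, rounded up to 4299365; 4,299,365 required, 4,299,627 in favor — approved.

Approved — every class gave the required vote.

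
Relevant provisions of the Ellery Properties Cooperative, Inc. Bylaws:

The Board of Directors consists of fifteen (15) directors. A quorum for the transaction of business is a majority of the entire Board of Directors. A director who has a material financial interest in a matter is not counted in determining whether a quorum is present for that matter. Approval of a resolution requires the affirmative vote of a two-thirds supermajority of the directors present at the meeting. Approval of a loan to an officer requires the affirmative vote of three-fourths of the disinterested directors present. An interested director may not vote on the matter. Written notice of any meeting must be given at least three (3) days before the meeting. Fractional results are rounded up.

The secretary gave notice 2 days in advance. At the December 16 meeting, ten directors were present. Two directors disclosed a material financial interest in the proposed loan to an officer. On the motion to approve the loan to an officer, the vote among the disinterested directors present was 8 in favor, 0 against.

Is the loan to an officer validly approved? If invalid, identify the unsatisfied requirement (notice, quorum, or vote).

Notice: 2 days given; 3 required (2 < 3). Not satisfied.
Quorum: 10 present, but the 2 interested directors do not count, leaving 8. Quorum is 8. Satisfied.
Vote: the loan to an officer requires three-fourths of the disinterested directors present (10 − 2 = 8). 3/4 of 8 = 6, so 6 affirmative votes are needed; 8 voted in favor. Satisfied.

Invalid — notice requirement not satisfied.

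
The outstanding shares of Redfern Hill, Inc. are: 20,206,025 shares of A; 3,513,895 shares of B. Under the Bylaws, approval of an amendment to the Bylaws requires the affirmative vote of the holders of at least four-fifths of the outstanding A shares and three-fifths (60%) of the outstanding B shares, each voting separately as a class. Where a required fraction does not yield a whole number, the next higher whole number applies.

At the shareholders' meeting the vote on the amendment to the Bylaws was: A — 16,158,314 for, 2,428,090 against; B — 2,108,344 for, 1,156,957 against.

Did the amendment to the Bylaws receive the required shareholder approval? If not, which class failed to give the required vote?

Not approved — the A shares did not give the required vote.

A: 4/5 of 20206025 = 16164820; 16,164,820 required, 16,158,314 in favor — not approved.
B: 3/5 of 3513895 = 2108337; 2,108,337 required, 2,108,344 in favor — approved.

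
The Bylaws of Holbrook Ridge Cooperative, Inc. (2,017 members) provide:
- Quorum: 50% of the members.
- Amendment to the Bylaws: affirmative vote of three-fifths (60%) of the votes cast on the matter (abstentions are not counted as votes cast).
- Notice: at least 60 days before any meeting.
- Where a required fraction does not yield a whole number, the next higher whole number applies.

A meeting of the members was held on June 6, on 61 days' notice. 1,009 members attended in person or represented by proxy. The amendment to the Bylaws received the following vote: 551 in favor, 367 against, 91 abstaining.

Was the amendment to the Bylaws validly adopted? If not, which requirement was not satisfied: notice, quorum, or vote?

Valid — all requirements satisfied.

Notice: 61 days given; 60 required. Satisfied.
Quorum: 50% of 2,017 = 1,008.50, rounded up to 1,009; 1,009 present. Satisfied.
Vote: requires three-fifths of the votes cast (1,009 − 91 abstaining = 918); 3/5 of 918 = 550.80, rounded up to 551, so 551 needed; 551 in favor. Satisfied.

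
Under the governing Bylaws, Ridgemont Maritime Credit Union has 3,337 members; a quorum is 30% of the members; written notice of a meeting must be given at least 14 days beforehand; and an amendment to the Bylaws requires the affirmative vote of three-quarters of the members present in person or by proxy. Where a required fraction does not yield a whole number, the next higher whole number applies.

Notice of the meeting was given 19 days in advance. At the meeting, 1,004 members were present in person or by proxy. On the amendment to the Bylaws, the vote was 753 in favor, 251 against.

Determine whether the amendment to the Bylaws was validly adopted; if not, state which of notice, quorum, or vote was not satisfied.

Notice: 19 days given; 14 required. Satisfied.
Quorum: 30% of 3,337 = 1,001.10, rounded up to 1,002; 1,004 present. Satisfied.
Vote: requires three-fourths of those present (1,004); 3/4 of 1004 = 753, so 753 needed; 753 in favor. Satisfied.

Valid — all requirements satisfied.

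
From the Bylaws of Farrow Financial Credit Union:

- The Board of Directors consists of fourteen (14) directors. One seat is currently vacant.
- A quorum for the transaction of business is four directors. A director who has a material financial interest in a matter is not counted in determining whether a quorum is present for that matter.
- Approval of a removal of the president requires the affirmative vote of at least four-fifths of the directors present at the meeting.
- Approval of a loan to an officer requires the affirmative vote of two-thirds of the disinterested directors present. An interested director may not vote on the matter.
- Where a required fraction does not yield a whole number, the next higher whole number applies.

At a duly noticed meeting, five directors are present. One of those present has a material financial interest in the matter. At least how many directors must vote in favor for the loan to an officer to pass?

The loan to an officer requires two-thirds of the disinterested directors present (5 − 1 = 4).
2/3 of 4 = 2.67, rounded up to 3.

3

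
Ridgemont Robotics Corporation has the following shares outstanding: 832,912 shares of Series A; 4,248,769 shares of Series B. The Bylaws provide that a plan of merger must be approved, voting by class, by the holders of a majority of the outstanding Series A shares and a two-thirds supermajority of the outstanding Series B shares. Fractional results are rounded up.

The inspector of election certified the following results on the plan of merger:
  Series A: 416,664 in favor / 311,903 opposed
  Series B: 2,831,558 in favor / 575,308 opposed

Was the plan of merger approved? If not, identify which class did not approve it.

Not approved — the Series B shares did not give the required vote.

Series A: a majority of 832912 is 416457; 416,457 required, 416,664 in favor — approved.
Series B: 2/3 of 4248769 = 2832512.67, rounded up to 2832513; 2,832,513 required, 2,831,558 in favor — not approved.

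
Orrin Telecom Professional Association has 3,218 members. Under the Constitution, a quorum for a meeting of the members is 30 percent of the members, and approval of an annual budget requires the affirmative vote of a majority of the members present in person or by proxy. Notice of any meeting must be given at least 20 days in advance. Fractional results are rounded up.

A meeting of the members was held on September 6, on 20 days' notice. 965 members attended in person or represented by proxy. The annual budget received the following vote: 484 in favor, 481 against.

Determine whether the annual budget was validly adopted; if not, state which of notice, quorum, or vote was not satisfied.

Notice: 20 days given; 20 required. Satisfied.
Quorum: 30% of 3,218 = 965.40, rounded up to 966; 965 present. Not satisfied.
Vote: requires a majority of those present (965); a majority of 965 is 483, so 483 needed; 484 in favor. Satisfied.

Invalid — quorum requirement not satisfied.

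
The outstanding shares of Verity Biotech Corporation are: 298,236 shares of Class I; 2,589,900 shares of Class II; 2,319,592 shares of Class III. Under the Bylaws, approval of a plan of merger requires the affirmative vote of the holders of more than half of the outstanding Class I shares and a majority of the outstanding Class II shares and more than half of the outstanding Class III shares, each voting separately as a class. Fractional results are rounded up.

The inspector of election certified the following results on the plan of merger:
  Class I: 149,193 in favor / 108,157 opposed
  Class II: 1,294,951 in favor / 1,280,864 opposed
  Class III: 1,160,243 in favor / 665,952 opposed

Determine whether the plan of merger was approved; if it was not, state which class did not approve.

Approved — every class gave the required vote.

Class I: a majority of 298236 is 149119; 149,119 required, 149,193 in favor — approved.
Class II: a majority of 2589900 is 1294951; 1,294,951 required, 1,294,951 in favor — approved.
Class III: a majority of 2319592 is 1159797; 1,159,797 required, 1,160,243 in favor — approved.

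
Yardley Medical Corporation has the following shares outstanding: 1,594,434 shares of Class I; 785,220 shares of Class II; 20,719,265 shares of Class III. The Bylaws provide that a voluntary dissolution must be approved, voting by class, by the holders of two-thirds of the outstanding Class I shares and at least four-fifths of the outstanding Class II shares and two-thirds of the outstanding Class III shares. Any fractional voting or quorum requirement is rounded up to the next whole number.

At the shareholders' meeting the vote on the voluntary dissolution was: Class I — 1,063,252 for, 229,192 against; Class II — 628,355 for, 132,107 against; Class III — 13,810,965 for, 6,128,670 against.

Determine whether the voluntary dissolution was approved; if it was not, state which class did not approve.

Not approved — the Class III shares did not give the required vote.

Class I: 2/3 of 1594434 = 1062956; 1,062,956 required, 1,063,252 in favor — approved.
Class II: 4/5 of 785220 = 628176; 628,176 required, 628,355 in favor — approved.
Class III: 2/3 of 20719265 = 13812843.33, rounded up to 13812844; 13,812,844 required, 13,810,965 in favor — not approved.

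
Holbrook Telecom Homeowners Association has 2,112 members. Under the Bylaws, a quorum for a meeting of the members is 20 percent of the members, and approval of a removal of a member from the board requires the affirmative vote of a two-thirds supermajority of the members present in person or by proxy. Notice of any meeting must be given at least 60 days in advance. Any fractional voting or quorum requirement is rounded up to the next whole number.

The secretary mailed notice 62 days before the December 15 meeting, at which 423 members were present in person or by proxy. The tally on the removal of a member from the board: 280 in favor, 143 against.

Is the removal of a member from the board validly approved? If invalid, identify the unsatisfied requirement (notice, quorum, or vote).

Invalid — vote requirement not satisfied.

Notice: 62 days given; 60 required. Satisfied.
Quorum: 20% of 2,112 = 422.40, rounded up to 423; 423 present. Satisfied.
Vote: requires two-thirds of those present (423); 2/3 of 423 = 282, so 282 needed; 280 in favor. Not satisfied.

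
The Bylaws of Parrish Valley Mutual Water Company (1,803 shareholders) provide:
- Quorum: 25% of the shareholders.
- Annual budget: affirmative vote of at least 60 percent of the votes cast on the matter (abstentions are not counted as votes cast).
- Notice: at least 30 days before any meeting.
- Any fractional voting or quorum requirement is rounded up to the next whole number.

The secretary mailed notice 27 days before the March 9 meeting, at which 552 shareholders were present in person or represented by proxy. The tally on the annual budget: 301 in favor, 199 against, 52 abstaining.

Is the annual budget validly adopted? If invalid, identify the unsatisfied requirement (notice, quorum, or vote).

Notice: 27 days given; 30 required. Not satisfied.
Quorum: 25% of 1,803 = 450.75, rounded up to 451; 552 present. Satisfied.
Vote: requires three-fifths of the votes cast (552 − 52 abstaining = 500); 3/5 of 500 = 300, so 300 needed; 301 in favor. Satisfied.

Invalid — notice requirement not satisfied.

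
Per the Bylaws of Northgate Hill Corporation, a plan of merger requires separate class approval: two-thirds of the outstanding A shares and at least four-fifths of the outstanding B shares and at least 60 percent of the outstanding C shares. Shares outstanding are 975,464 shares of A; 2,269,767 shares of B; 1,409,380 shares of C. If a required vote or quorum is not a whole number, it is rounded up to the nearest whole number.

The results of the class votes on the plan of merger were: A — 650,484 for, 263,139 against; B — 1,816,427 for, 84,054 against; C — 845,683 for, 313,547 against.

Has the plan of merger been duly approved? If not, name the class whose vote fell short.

Approved — every class gave the required vote.

A: 2/3 of 975464 = 650309.33, rounded up to 650310; 650,310 required, 650,484 in favor — approved.
B: 4/5 of 2269767 = 1815813.60, rounded up to 1815814; 1,815,814 required, 1,816,427 in favor — approved.
C: 3/5 of 1409380 = 845628; 845,628 required, 845,683 in favor — approved.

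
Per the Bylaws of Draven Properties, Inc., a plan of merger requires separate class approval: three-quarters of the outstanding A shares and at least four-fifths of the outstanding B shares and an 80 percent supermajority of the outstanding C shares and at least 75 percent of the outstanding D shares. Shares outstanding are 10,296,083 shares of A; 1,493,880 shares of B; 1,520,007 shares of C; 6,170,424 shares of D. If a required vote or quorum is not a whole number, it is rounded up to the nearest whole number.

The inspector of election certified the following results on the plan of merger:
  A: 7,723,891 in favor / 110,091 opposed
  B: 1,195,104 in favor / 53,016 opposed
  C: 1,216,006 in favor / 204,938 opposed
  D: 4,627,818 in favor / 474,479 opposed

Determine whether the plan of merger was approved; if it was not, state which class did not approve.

Approved — every class gave the required vote.

A: 3/4 of 10296083 = 7722062.25, rounded up to 7722063; 7,722,063 required, 7,723,891 in favor — approved.
B: 4/5 of 1493880 = 1195104; 1,195,104 required, 1,195,104 in favor — approved.
C: 4/5 of 1520007 = 1216005.60, rounded up to 1216006; 1,216,006 required, 1,216,006 in favor — approved.
D: 3/4 of 6170424 = 4627818; 4,627,818 required, 4,627,818 in favor — approved.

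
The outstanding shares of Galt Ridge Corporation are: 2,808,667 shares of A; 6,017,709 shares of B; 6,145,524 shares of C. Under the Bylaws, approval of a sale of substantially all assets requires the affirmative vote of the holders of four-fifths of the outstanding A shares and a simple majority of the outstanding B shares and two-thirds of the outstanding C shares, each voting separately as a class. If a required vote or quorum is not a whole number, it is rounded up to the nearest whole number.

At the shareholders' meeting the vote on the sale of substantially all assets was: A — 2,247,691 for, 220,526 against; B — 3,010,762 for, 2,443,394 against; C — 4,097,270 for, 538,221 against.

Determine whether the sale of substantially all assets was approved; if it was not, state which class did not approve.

Approved — every class gave the required vote.

A: 4/5 of 2808667 = 2246933.60, rounded up to 2246934; 2,246,934 required, 2,247,691 in favor — approved.
B: a majority of 6017709 is 3008855; 3,008,855 required, 3,010,762 in favor — approved.
C: 2/3 of 6145524 = 4097016; 4,097,016 required, 4,097,270 in favor — approved.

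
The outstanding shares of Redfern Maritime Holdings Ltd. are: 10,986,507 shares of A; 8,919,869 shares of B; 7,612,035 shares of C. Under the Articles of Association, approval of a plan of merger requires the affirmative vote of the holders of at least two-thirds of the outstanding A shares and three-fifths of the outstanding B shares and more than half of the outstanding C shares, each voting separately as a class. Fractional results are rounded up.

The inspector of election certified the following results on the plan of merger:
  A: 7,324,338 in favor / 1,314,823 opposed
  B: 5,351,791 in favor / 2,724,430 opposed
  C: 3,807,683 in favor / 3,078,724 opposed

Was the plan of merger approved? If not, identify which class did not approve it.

Not approved — the B shares did not give the required vote.

A: 2/3 of 10986507 = 7324338; 7,324,338 required, 7,324,338 in favor — approved.
B: 3/5 of 8919869 = 5351921.40, rounded up to 5351922; 5,351,922 required, 5,351,791 in favor — not approved.
C: a majority of 7612035 is 3806018; 3,806,018 required, 3,807,683 in favor — approved.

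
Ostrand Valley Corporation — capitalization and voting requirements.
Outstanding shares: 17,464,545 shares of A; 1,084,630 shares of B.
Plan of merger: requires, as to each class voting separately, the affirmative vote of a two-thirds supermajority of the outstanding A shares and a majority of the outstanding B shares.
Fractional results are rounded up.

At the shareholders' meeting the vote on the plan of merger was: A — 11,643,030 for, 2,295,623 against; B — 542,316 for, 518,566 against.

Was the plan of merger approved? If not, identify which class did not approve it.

A: 2/3 of 17464545 = 11643030; 11,643,030 required, 11,643,030 in favor — approved.
B: a majority of 1084630 is 542316; 542,316 required, 542,316 in favor — approved.

Approved — every class gave the required vote.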